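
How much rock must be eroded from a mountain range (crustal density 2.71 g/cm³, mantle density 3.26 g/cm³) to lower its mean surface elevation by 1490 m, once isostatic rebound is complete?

8830 m

Net drop Δ = e − u = e − e ρ_c/ρ_m = e (ρ_m − ρ_c)/ρ_m.
e = Δ ρ_m/(ρ_m − ρ_c) = 1490 m × 3.26/0.55 = 8830 m.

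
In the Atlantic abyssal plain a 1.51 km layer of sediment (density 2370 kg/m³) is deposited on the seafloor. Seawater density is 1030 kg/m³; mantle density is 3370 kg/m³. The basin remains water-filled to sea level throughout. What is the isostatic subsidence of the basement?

Submarine loading: the sediment displaces seawater, and the subsidence is in turn flooded, so s (ρ_m − ρ_w) = t (ρ_sed − ρ_w).
s = 1.51 km × (2370 − 1030) / (3370 − 1030) = 0.865 km.

0.865 km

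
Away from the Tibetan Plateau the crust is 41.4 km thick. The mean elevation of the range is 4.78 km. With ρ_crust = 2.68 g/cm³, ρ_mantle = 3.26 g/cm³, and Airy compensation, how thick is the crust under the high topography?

68.3 km

Root depth r = h ρ_c / (ρ_m − ρ_c) = 4.78 km × 2.68 / 0.58 = 22.09 km.
Total thickness = T + h + r = 41.4 km + 4.78 km + 22.09 km = 68.3 km.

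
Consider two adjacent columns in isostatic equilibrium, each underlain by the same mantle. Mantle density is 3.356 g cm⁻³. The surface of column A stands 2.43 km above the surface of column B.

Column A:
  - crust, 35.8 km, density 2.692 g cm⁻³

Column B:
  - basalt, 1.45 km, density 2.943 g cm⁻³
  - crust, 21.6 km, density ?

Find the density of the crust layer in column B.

2.66 g cm⁻³

Take the compensation level at the base of the deeper column (depth z_c below the surface of column A) and equate Σ ρ_i t_i down to z_c; mantle fills any gap and the z_c terms cancel.
Column A: 35.8×2.692 + (z_c − 35.8)×3.356
Column B: 2.43×0 + 1.45×2.943 + 21.6×ρ + (z_c − 2.43 − 23.05)×3.356
The z_c×3.356 term appears on both sides and cancels. Collect the known terms of each column as K = Σ(ρt)_known − 3.356 × (depth of known layers): K_A = 96.3736 − 3.356×35.8 = −23.7712; K_B = 4.26735 − 3.356×(2.43 + 23.05) = −81.24353.
Balance: K_A = K_B + 21.6×ρ, so ρ = (K_A − K_B)/21.6 = 57.4723/21.6 = 2.66 g cm⁻³.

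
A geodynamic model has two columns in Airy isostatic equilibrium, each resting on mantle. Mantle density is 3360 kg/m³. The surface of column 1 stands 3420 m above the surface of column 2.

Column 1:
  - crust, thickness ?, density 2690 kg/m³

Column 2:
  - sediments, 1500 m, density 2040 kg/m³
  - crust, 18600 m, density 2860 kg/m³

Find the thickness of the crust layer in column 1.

Take the compensation level at the base of the deeper column (depth z_c below the surface of column 1) and equate Σ ρ_i t_i down to z_c; mantle fills any gap and the z_c terms cancel.
Column 1: x×2690 + (z_c − 0 − x)×3360
Column 2: 3420×0 + 1500×2040 + 18600×2860 + (z_c − 3420 − 20100)×3360
The z_c×3360 term appears on both sides and cancels. Collect the known terms of each column as K = Σ(ρt)_known − 3360 × (depth of known layers): K_1 = 0 − 3360×0 = 0; K_2 = 56256000 − 3360×(3420 + 20100) = −22771200.
Balance: K_1 − x×(3360 − 2690) = K_2, so x = (K_1 − K_2)/(3360 − 2690) = 22771200/670 = 34000 m.

34000 m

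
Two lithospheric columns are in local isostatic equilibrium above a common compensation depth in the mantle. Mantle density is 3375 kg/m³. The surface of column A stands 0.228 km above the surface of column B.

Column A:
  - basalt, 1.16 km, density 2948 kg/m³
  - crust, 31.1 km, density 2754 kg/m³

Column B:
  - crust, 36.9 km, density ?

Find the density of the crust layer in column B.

2860 kg/m³

Take the compensation level at the base of the deeper column (depth z_c below the surface of column A) and equate Σ ρ_i t_i down to z_c; mantle fills any gap and the z_c terms cancel.
Column A: 1.16×2948 + 31.1×2754 + (z_c − 32.26)×3375
Column B: 0.228×0 + 36.9×ρ + (z_c − 0.228 − 36.9)×3375
The z_c×3375 term appears on both sides and cancels. Collect the known terms of each column as K = Σ(ρt)_known − 3375 × (depth of known layers): K_A = 89069.08 − 3375×32.26 = −19808.42; K_B = 0 − 3375×(0.228 + 36.9) = −125307.
Balance: K_A = K_B + 36.9×ρ, so ρ = (K_A − K_B)/36.9 = 105499/36.9 = 2860 kg/m³.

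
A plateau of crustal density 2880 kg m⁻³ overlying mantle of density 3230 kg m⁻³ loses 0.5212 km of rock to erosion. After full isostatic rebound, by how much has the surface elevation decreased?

0.0565 km

Rebound u = e ρ_c/ρ_m = 0.5212 km × 2880/3230 = 0.4647 km.
Net surface drop = e − u = 0.5212 km − 0.4647 km = e (ρ_m − ρ_c)/ρ_m = 0.0565 km.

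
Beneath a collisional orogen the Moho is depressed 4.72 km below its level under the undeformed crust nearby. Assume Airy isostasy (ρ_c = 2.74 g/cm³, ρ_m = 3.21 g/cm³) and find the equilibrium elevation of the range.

Isostatic balance requires: ρ_c h = (ρ_m − ρ_c) r.
h = r (ρ_m − ρ_c) / ρ_c = 4.72 km × (3.21 − 2.74) / 2.74 = 0.81 km.

0.81 km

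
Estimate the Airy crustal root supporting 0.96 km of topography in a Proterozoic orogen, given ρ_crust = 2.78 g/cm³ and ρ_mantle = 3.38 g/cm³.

4.45 km

In Airy isostatic equilibrium: the weight of the topography is balanced by the buoyancy of the root, ρ_c h = (ρ_m − ρ_c) r.
r = h · ρ_c / (ρ_m − ρ_c) = 0.96 km × 2.78 / (3.38 − 2.78) = 4.45 km.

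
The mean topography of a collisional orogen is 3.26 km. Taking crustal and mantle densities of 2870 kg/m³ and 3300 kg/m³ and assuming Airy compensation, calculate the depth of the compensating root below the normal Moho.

Equating mass per unit area of the two columns: the weight of the topography is balanced by the buoyancy of the root, ρ_c h = (ρ_m − ρ_c) r.
r = h · ρ_c / (ρ_m − ρ_c) = 3.26 km × 2870 / (3300 − 2870) = 21.8 km.

21.8 km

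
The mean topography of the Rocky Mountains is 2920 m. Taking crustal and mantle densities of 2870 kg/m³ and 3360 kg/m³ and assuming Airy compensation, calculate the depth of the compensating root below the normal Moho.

Equating mass per unit area of the two columns: the weight of the topography is balanced by the buoyancy of the root, ρ_c h = (ρ_m − ρ_c) r.
r = h · ρ_c / (ρ_m − ρ_c) = 2920 m × 2870 / (3360 − 2870) = 17100 m.

17100 m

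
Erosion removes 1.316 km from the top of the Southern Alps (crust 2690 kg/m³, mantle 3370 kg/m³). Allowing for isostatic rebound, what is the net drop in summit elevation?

Rebound u = e ρ_c/ρ_m = 1.316 km × 2690/3370 = 1.05 km.
Net surface drop = e − u = 1.316 km − 1.05 km = e (ρ_m − ρ_c)/ρ_m = 0.266 km.

0.266 km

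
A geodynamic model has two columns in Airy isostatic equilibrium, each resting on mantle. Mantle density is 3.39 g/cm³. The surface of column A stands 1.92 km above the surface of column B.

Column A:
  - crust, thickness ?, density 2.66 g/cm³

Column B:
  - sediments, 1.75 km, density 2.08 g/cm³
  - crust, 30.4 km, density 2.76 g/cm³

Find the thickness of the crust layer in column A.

Take the compensation level at the base of the deeper column (depth z_c below the surface of column A) and equate Σ ρ_i t_i down to z_c; mantle fills any gap and the z_c terms cancel.
Column A: x×2.66 + (z_c − 0 − x)×3.39
Column B: 1.92×0 + 1.75×2.08 + 30.4×2.76 + (z_c − 1.92 − 32.15)×3.39
The z_c×3.39 term appears on both sides and cancels. Collect the known terms of each column as K = Σ(ρt)_known − 3.39 × (depth of known layers): K_A = 0 − 3.39×0 = 0; K_B = 87.544 − 3.39×(1.92 + 32.15) = −27.9533.
Balance: K_A − x×(3.39 − 2.66) = K_B, so x = (K_A − K_B)/(3.39 − 2.66) = 27.9533/0.73 = 38.3 km.

38.3 km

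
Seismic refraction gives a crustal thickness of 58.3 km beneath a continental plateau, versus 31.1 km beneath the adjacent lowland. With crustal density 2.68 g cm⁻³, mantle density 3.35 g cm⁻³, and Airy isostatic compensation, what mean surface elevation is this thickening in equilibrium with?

5.44 km

Excess crust Δ = 58.3 km − 31.1 km = 27.2 km, split between elevation h and root r with h + r = Δ.
Airy balance ρ_c h = (ρ_m − ρ_c) r gives r = h ρ_c/(ρ_m − ρ_c), so h (1 + ρ_c/(ρ_m − ρ_c)) = Δ, i.e. h = Δ (ρ_m − ρ_c)/ρ_m.
h = 27.2 km × 0.67/3.35 = 5.44 km.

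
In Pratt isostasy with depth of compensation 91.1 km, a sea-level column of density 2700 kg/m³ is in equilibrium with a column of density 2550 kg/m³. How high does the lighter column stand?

ρ_ref D = ρ (D + h) → h = D (ρ_ref − ρ)/ρ.
h = 91.1 km × (2700 − 2550)/2550 = 5.36 km.

5.36 km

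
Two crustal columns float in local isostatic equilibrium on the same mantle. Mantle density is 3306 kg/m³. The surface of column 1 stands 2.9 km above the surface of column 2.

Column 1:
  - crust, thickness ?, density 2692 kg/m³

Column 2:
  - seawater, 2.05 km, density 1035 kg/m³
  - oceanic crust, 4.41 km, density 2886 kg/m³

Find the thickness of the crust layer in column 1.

26.2 km

Take the compensation level at the base of the deeper column (depth z_c below the surface of column 1) and equate Σ ρ_i t_i down to z_c; mantle fills any gap and the z_c terms cancel.
Column 1: x×2692 + (z_c − 0 − x)×3306
Column 2: 2.9×0 + 2.05×1035 + 4.41×2886 + (z_c − 2.9 − 6.46)×3306
The z_c×3306 term appears on both sides and cancels. Collect the known terms of each column as K = Σ(ρt)_known − 3306 × (depth of known layers): K_1 = 0 − 3306×0 = 0; K_2 = 14849.01 − 3306×(2.9 + 6.46) = −16095.15.
Balance: K_1 − x×(3306 − 2692) = K_2, so x = (K_1 − K_2)/(3306 − 2692) = 16095.1/614 = 26.2 km.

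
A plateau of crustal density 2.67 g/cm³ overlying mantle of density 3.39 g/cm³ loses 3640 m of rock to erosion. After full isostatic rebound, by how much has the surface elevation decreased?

Rebound u = e ρ_c/ρ_m = 3640 m × 2.67/3.39 = 2867 m.
Net surface drop = e − u = 3640 m − 2867 m = e (ρ_m − ρ_c)/ρ_m = 773 m.

773 m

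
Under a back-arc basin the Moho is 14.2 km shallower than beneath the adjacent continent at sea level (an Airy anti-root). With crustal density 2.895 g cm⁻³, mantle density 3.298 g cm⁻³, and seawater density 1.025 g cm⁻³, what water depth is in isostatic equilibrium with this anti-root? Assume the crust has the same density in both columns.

3.06 km

Replacing a thickness d of crust by seawater at the top must be balanced by replacing crust with mantle at the base: d (ρ_c − ρ_w) = a (ρ_m − ρ_c).
d = a (ρ_m − ρ_c)/(ρ_c − ρ_w) = 14.2 km × 0.403/1.87 = 3.06 km.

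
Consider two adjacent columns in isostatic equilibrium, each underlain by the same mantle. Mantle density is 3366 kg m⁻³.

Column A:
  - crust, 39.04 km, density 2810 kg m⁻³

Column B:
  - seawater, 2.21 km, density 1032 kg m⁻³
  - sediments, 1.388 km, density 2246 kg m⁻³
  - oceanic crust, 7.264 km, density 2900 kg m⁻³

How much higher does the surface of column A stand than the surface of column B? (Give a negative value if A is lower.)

3.45 km

For any compensation level in the mantle, the mantle terms cancel and isostasy reduces to e = (Σt_A − Σt_B) − (Σ(ρt)_A − Σ(ρt)_B) / ρ_m.
Σt_A = 39.04 km; Σt_B = 10.862 km; Σ(ρt)_A = 109702.4; Σ(ρt)_B = 26463.768 (in km·kg m⁻³).
e = (39.04 − 10.862) − (109702.4 − 26463.768) / 3366 = 3.45 km.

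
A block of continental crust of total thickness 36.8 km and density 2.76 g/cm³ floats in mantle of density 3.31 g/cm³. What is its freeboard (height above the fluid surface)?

Floating equilibrium: submerged depth d = t ρ_obj/ρ_fluid = 36.8 km × 2.76/3.31 = 30.69 km.
Freeboard = t − d = 36.8 km − 30.69 km = 6.11 km.

6.11 km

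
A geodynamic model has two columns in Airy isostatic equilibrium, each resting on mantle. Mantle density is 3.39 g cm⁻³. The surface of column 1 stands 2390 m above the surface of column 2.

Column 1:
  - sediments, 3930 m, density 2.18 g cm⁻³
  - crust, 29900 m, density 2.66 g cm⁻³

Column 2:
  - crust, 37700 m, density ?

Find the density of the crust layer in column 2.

Take the compensation level at the base of the deeper column (depth z_c below the surface of column 1) and equate Σ ρ_i t_i down to z_c; mantle fills any gap and the z_c terms cancel.
Column 1: 3930×2.18 + 29900×2.66 + (z_c − 33830)×3.39
Column 2: 2390×0 + 37700×ρ + (z_c − 2390 − 37700)×3.39
The z_c×3.39 term appears on both sides and cancels. Collect the known terms of each column as K = Σ(ρt)_known − 3.39 × (depth of known layers): K_1 = 88101.4 − 3.39×33830 = −26582.3; K_2 = 0 − 3.39×(2390 + 37700) = −135905.1.
Balance: K_1 = K_2 + 37700×ρ, so ρ = (K_1 − K_2)/37700 = 109323/37700 = 2.9 g cm⁻³.

2.9 g cm⁻³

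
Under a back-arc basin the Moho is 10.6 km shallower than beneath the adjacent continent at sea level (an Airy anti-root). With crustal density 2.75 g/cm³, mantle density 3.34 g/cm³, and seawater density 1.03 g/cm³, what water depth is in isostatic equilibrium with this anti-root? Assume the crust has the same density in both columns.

3.64 km

Replacing a thickness d of crust by seawater at the top must be balanced by replacing crust with mantle at the base: d (ρ_c − ρ_w) = a (ρ_m − ρ_c).
d = a (ρ_m − ρ_c)/(ρ_c − ρ_w) = 10.6 km × 0.59/1.72 = 3.64 km.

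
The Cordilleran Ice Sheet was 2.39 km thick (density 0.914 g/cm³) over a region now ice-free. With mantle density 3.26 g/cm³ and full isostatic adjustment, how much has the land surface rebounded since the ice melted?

0.67 km

Removing the load lets mantle flow back in; uplift u satisfies ρ_ice t = ρ_m u.
u = t ρ_ice/ρ_m = 2.39 km × 0.914/3.26 = 0.67 km.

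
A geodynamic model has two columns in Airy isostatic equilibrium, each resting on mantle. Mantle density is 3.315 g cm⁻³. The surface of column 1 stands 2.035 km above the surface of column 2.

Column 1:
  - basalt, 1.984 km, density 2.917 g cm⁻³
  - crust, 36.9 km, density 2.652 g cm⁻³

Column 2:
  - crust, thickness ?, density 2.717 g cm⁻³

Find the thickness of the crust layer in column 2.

31 km

Take the compensation level at the base of the deeper column (depth z_c below the surface of column 1) and equate Σ ρ_i t_i down to z_c; mantle fills any gap and the z_c terms cancel.
Column 1: 1.984×2.917 + 36.9×2.652 + (z_c − 38.884)×3.315
Column 2: 2.035×0 + x×2.717 + (z_c − 2.035 − 0 − x)×3.315
The z_c×3.315 term appears on both sides and cancels. Collect the known terms of each column as K = Σ(ρt)_known − 3.315 × (depth of known layers): K_1 = 103.646128 − 3.315×38.884 = −25.254332; K_2 = 0 − 3.315×(2.035 + 0) = −6.746025.
Balance: K_1 = K_2 − x×(3.315 − 2.717), so x = (K_2 − K_1)/(3.315 − 2.717) = 18.5083/0.598 = 31 km.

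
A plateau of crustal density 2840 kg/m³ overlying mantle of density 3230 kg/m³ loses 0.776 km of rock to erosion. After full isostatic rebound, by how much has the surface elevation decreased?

0.0937 km

Rebound u = e ρ_c/ρ_m = 0.776 km × 2840/3230 = 0.6823 km.
Net surface drop = e − u = 0.776 km − 0.6823 km = e (ρ_m − ρ_c)/ρ_m = 0.0937 km.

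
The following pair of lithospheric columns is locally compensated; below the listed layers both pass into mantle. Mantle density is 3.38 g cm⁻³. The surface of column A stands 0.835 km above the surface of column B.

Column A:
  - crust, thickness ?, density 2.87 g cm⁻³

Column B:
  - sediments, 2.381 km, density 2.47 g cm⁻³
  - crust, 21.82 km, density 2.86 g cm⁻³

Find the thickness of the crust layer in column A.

32 km

Take the compensation level at the base of the deeper column (depth z_c below the surface of column A) and equate Σ ρ_i t_i down to z_c; mantle fills any gap and the z_c terms cancel.
Column A: x×2.87 + (z_c − 0 − x)×3.38
Column B: 0.835×0 + 2.381×2.47 + 21.82×2.86 + (z_c − 0.835 − 24.201)×3.38
The z_c×3.38 term appears on both sides and cancels. Collect the known terms of each column as K = Σ(ρt)_known − 3.38 × (depth of known layers): K_A = 0 − 3.38×0 = 0; K_B = 68.28627 − 3.38×(0.835 + 24.201) = −16.33541.
Balance: K_A − x×(3.38 − 2.87) = K_B, so x = (K_A − K_B)/(3.38 − 2.87) = 16.3354/0.51 = 32 km.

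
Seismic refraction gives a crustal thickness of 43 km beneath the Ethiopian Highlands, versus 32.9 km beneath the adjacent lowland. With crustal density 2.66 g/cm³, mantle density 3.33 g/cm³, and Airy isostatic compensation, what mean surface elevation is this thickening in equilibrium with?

2.03 km

Excess crust Δ = 43 km − 32.9 km = 10.1 km, split between elevation h and root r with h + r = Δ.
Airy balance ρ_c h = (ρ_m − ρ_c) r gives r = h ρ_c/(ρ_m − ρ_c), so h (1 + ρ_c/(ρ_m − ρ_c)) = Δ, i.e. h = Δ (ρ_m − ρ_c)/ρ_m.
h = 10.1 km × 0.67/3.33 = 2.03 km.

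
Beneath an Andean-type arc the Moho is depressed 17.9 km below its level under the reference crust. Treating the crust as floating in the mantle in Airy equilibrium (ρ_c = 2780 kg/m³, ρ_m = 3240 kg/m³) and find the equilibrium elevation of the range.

Isostatic balance requires: ρ_c h = (ρ_m − ρ_c) r.
h = r (ρ_m − ρ_c) / ρ_c = 17.9 km × (3240 − 2780) / 2780 = 2.96 km.

2.96 km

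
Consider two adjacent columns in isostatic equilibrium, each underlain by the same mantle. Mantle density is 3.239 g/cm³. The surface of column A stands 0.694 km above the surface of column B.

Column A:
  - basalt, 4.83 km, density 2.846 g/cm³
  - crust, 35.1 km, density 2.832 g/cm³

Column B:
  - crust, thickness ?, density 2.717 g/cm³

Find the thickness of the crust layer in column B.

26.7 km

Take the compensation level at the base of the deeper column (depth z_c below the surface of column A) and equate Σ ρ_i t_i down to z_c; mantle fills any gap and the z_c terms cancel.
Column A: 4.83×2.846 + 35.1×2.832 + (z_c − 39.93)×3.239
Column B: 0.694×0 + x×2.717 + (z_c − 0.694 − 0 − x)×3.239
The z_c×3.239 term appears on both sides and cancels. Collect the known terms of each column as K = Σ(ρt)_known − 3.239 × (depth of known layers): K_A = 113.14938 − 3.239×39.93 = −16.18389; K_B = 0 − 3.239×(0.694 + 0) = −2.247866.
Balance: K_A = K_B − x×(3.239 − 2.717), so x = (K_B − K_A)/(3.239 − 2.717) = 13.936/0.522 = 26.7 km.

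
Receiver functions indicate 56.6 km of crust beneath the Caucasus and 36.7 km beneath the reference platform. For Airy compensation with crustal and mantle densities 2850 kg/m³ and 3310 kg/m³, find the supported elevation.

Excess crust Δ = 56.6 km − 36.7 km = 19.9 km, split between elevation h and root r with h + r = Δ.
Airy balance ρ_c h = (ρ_m − ρ_c) r gives r = h ρ_c/(ρ_m − ρ_c), so h (1 + ρ_c/(ρ_m − ρ_c)) = Δ, i.e. h = Δ (ρ_m − ρ_c)/ρ_m.
h = 19.9 km × 460/3310 = 2.77 km.

2.77 km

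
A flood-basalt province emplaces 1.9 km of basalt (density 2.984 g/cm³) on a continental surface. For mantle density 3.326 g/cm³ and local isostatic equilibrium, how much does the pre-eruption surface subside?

1.7 km

Subaerial loading: s = t ρ_load / ρ_m.
s = 1.9 km × 2.984/3.326 = 1.7 km.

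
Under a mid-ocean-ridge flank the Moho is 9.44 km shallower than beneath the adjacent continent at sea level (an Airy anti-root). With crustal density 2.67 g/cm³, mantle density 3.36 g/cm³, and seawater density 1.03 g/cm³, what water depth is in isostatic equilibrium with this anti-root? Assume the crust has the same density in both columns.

3.97 km

Replacing a thickness d of crust by seawater at the top must be balanced by replacing crust with mantle at the base: d (ρ_c − ρ_w) = a (ρ_m − ρ_c).
d = a (ρ_m − ρ_c)/(ρ_c − ρ_w) = 9.44 km × 0.69/1.64 = 3.97 km.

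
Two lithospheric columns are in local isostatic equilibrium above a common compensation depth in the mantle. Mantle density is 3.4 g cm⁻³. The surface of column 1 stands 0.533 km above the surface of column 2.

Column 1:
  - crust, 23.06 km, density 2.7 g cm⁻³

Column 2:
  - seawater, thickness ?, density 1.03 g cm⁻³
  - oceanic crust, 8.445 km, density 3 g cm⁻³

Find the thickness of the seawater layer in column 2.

4.62 km

Take the compensation level at the base of the deeper column (depth z_c below the surface of column 1) and equate Σ ρ_i t_i down to z_c; mantle fills any gap and the z_c terms cancel.
Column 1: 23.06×2.7 + (z_c − 23.06)×3.4
Column 2: 0.533×0 + x×1.03 + 8.445×3 + (z_c − 0.533 − 8.445 − x)×3.4
The z_c×3.4 term appears on both sides and cancels. Collect the known terms of each column as K = Σ(ρt)_known − 3.4 × (depth of known layers): K_1 = 62.262 − 3.4×23.06 = −16.142; K_2 = 25.335 − 3.4×(0.533 + 8.445) = −5.1902.
Balance: K_1 = K_2 − x×(3.4 − 1.03), so x = (K_2 − K_1)/(3.4 − 1.03) = 10.9518/2.37 = 4.62 km.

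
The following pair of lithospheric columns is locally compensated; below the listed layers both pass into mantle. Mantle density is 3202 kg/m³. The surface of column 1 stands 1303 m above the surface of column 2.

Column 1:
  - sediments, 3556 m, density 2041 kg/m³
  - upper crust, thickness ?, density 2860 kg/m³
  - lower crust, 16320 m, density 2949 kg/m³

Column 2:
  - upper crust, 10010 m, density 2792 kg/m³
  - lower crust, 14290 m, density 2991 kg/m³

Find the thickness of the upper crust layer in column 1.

Take the compensation level at the base of the deeper column (depth z_c below the surface of column 1) and equate Σ ρ_i t_i down to z_c; mantle fills any gap and the z_c terms cancel.
Column 1: 3556×2041 + x×2860 + 16320×2949 + (z_c − 19876 − x)×3202
Column 2: 1303×0 + 10010×2792 + 14290×2991 + (z_c − 1303 − 24300)×3202
The z_c×3202 term appears on both sides and cancels. Collect the known terms of each column as K = Σ(ρt)_known − 3202 × (depth of known layers): K_1 = 55385476 − 3202×19876 = −8257476; K_2 = 70689310 − 3202×(1303 + 24300) = −11291496.
Balance: K_1 − x×(3202 − 2860) = K_2, so x = (K_1 − K_2)/(3202 − 2860) = 3034020/342 = 8870 m.

8870 m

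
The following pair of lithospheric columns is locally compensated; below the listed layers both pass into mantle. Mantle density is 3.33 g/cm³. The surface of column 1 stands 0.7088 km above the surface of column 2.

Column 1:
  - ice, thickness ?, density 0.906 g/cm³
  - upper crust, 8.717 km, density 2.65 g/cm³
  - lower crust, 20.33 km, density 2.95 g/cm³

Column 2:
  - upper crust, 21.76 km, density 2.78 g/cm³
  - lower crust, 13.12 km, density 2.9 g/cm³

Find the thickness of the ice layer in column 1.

2.61 km

Take the compensation level at the base of the deeper column (depth z_c below the surface of column 1) and equate Σ ρ_i t_i down to z_c; mantle fills any gap and the z_c terms cancel.
Column 1: x×0.906 + 8.717×2.65 + 20.33×2.95 + (z_c − 29.047 − x)×3.33
Column 2: 0.7088×0 + 21.76×2.78 + 13.12×2.9 + (z_c − 0.7088 − 34.88)×3.33
The z_c×3.33 term appears on both sides and cancels. Collect the known terms of each column as K = Σ(ρt)_known − 3.33 × (depth of known layers): K_1 = 83.07355 − 3.33×29.047 = −13.65296; K_2 = 98.5408 − 3.33×(0.7088 + 34.88) = −19.969904.
Balance: K_1 − x×(3.33 − 0.906) = K_2, so x = (K_1 − K_2)/(3.33 − 0.906) = 6.31694/2.424 = 2.61 km.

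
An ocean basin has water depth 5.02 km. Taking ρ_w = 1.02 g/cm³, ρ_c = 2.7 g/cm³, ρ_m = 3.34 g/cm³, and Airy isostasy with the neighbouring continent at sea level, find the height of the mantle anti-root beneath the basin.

13.2 km

Isostatic balance requires: replacing crust with seawater at the top is compensated by replacing crust with mantle at the base: d (ρ_c − ρ_w) = a (ρ_m − ρ_c).
a = d (ρ_c − ρ_w)/(ρ_m − ρ_c) = 5.02 km × 1.68/0.64 = 13.2 km.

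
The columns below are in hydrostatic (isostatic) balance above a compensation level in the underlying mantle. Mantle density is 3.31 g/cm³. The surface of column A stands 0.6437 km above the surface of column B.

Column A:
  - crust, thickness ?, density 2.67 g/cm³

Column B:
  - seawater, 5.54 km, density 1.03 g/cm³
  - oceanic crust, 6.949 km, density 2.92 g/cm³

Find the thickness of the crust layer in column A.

27.3 km

Take the compensation level at the base of the deeper column (depth z_c below the surface of column A) and equate Σ ρ_i t_i down to z_c; mantle fills any gap and the z_c terms cancel.
Column A: x×2.67 + (z_c − 0 − x)×3.31
Column B: 0.6437×0 + 5.54×1.03 + 6.949×2.92 + (z_c − 0.6437 − 12.489)×3.31
The z_c×3.31 term appears on both sides and cancels. Collect the known terms of each column as K = Σ(ρt)_known − 3.31 × (depth of known layers): K_A = 0 − 3.31×0 = 0; K_B = 25.99728 − 3.31×(0.6437 + 12.489) = −17.471957.
Balance: K_A − x×(3.31 − 2.67) = K_B, so x = (K_A − K_B)/(3.31 − 2.67) = 17.472/0.64 = 27.3 km.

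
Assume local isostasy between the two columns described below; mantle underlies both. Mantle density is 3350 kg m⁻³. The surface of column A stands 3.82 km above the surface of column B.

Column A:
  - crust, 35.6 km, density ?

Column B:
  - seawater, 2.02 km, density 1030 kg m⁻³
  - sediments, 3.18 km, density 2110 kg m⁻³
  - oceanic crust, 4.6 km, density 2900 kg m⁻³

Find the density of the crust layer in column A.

2690 kg m⁻³

Take the compensation level at the base of the deeper column (depth z_c below the surface of column A) and equate Σ ρ_i t_i down to z_c; mantle fills any gap and the z_c terms cancel.
Column A: 35.6×ρ + (z_c − 35.6)×3350
Column B: 3.82×0 + 2.02×1030 + 3.18×2110 + 4.6×2900 + (z_c − 3.82 − 9.8)×3350
The z_c×3350 term appears on both sides and cancels. Collect the known terms of each column as K = Σ(ρt)_known − 3350 × (depth of known layers): K_A = 0 − 3350×35.6 = −119260; K_B = 22130.4 − 3350×(3.82 + 9.8) = −23496.6.
Balance: K_A + 35.6×ρ = K_B, so ρ = (K_B − K_A)/35.6 = 95763.4/35.6 = 2690 kg m⁻³.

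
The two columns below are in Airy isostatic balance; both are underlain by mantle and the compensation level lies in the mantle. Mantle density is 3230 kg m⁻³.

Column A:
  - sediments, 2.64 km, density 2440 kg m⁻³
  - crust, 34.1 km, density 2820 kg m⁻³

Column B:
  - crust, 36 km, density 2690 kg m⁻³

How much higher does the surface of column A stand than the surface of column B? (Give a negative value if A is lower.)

For any compensation level in the mantle, the mantle terms cancel and isostasy reduces to e = (Σt_A − Σt_B) − (Σ(ρt)_A − Σ(ρt)_B) / ρ_m.
Σt_A = 36.74 km; Σt_B = 36 km; Σ(ρt)_A = 102603.6; Σ(ρt)_B = 96840 (in km·kg m⁻³).
e = (36.74 − 36) − (102603.6 − 96840) / 3230 = −1.04 km.

−1.04 km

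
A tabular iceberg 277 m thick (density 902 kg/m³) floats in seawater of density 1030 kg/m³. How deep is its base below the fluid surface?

243 m

Draft d = t ρ_obj/ρ_fluid = 277 m × 902/1030 = 243 m.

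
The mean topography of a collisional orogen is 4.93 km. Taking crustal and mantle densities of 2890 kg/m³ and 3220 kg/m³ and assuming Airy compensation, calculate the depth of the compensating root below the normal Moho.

43.2 km

For local isostatic compensation: the weight of the topography is balanced by the buoyancy of the root, ρ_c h = (ρ_m − ρ_c) r.
r = h · ρ_c / (ρ_m − ρ_c) = 4.93 km × 2890 / (3220 − 2890) = 43.2 km.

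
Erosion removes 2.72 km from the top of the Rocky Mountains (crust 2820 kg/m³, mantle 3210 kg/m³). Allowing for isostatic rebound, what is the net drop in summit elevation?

Rebound u = e ρ_c/ρ_m = 2.72 km × 2820/3210 = 2.39 km.
Net surface drop = e − u = 2.72 km − 2.39 km = e (ρ_m − ρ_c)/ρ_m = 0.33 km.

0.33 km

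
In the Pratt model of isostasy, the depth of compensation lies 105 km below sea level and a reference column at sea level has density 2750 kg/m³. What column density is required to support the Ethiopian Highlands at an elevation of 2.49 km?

2690 kg/m³

Pratt balance: ρ_ref D = ρ (D + h).
ρ = ρ_ref D/(D + h) = 2750 × 105 km/(105 km + 2.49 km) = 2690 kg/m³.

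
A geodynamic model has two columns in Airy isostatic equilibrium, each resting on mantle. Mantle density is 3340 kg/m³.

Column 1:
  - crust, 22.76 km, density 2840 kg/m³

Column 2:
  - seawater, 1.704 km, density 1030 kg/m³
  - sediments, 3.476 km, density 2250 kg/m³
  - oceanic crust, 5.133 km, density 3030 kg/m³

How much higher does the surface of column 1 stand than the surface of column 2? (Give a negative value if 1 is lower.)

0.618 km

For any compensation level in the mantle, the mantle terms cancel and isostasy reduces to e = (Σt_1 − Σt_2) − (Σ(ρt)_1 − Σ(ρt)_2) / ρ_m.
Σt_1 = 22.76 km; Σt_2 = 10.313 km; Σ(ρt)_1 = 64638.4; Σ(ρt)_2 = 25129.11 (in km·kg/m³).
e = (22.76 − 10.313) − (64638.4 − 25129.11) / 3340 = 0.618 km.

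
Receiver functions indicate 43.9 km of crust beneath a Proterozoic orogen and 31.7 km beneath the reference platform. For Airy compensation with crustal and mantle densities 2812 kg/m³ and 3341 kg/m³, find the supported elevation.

1.93 km

Excess crust Δ = 43.9 km − 31.7 km = 12.2 km, split between elevation h and root r with h + r = Δ.
Airy balance ρ_c h = (ρ_m − ρ_c) r gives r = h ρ_c/(ρ_m − ρ_c), so h (1 + ρ_c/(ρ_m − ρ_c)) = Δ, i.e. h = Δ (ρ_m − ρ_c)/ρ_m.
h = 12.2 km × 529/3341 = 1.93 km.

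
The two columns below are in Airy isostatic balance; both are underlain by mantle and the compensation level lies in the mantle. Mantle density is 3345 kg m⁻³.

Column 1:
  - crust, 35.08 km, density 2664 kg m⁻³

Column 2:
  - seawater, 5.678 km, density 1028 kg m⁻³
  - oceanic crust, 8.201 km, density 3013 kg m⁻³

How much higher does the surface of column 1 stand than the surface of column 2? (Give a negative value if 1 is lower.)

For any compensation level in the mantle, the mantle terms cancel and isostasy reduces to e = (Σt_1 − Σt_2) − (Σ(ρt)_1 − Σ(ρt)_2) / ρ_m.
Σt_1 = 35.08 km; Σt_2 = 13.879 km; Σ(ρt)_1 = 93453.12; Σ(ρt)_2 = 30546.597 (in km·kg m⁻³).
e = (35.08 − 13.879) − (93453.12 − 30546.597) / 3345 = 2.39 km.

2.39 km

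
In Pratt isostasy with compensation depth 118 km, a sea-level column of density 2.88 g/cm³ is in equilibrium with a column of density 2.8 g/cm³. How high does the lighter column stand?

ρ_ref D = ρ (D + h) → h = D (ρ_ref − ρ)/ρ.
h = 118 km × (2.88 − 2.8)/2.8 = 3.37 km.

3.37 km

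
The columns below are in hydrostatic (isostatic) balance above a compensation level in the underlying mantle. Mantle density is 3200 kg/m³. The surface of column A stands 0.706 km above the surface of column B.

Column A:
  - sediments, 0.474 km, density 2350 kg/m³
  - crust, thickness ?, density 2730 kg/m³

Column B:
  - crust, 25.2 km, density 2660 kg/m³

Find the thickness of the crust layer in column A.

Take the compensation level at the base of the deeper column (depth z_c below the surface of column A) and equate Σ ρ_i t_i down to z_c; mantle fills any gap and the z_c terms cancel.
Column A: 0.474×2350 + x×2730 + (z_c − 0.474 − x)×3200
Column B: 0.706×0 + 25.2×2660 + (z_c − 0.706 − 25.2)×3200
The z_c×3200 term appears on both sides and cancels. Collect the known terms of each column as K = Σ(ρt)_known − 3200 × (depth of known layers): K_A = 1113.9 − 3200×0.474 = −402.9; K_B = 67032 − 3200×(0.706 + 25.2) = −15867.2.
Balance: K_A − x×(3200 − 2730) = K_B, so x = (K_A − K_B)/(3200 − 2730) = 15464.3/470 = 32.9 km.

32.9 km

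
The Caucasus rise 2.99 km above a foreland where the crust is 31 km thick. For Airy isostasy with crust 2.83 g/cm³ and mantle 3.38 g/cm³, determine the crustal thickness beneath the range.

49.4 km

Root depth r = h ρ_c / (ρ_m − ρ_c) = 2.99 km × 2.83 / 0.55 = 15.38 km.
Total thickness = T + h + r = 31 km + 2.99 km + 15.38 km = 49.4 km.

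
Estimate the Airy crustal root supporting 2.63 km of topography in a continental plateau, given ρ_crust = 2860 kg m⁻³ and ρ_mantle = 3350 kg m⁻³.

15.4 km

Balancing pressure at the compensation depth: the weight of the topography is balanced by the buoyancy of the root, ρ_c h = (ρ_m − ρ_c) r.
r = h · ρ_c / (ρ_m − ρ_c) = 2.63 km × 2860 / (3350 − 2860) = 15.4 km.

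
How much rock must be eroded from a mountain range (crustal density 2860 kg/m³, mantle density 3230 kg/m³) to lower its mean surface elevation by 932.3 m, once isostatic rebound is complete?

8140 m

Net drop Δ = e − u = e − e ρ_c/ρ_m = e (ρ_m − ρ_c)/ρ_m.
e = Δ ρ_m/(ρ_m − ρ_c) = 932.3 m × 3230/370 = 8140 m.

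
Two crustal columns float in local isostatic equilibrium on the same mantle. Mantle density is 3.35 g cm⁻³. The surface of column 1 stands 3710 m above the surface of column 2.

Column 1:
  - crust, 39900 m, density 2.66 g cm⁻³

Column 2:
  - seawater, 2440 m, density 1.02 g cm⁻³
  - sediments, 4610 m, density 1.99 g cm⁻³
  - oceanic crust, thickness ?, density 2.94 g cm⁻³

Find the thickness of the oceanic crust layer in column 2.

Take the compensation level at the base of the deeper column (depth z_c below the surface of column 1) and equate Σ ρ_i t_i down to z_c; mantle fills any gap and the z_c terms cancel.
Column 1: 39900×2.66 + (z_c − 39900)×3.35
Column 2: 3710×0 + 2440×1.02 + 4610×1.99 + x×2.94 + (z_c − 3710 − 7050 − x)×3.35
The z_c×3.35 term appears on both sides and cancels. Collect the known terms of each column as K = Σ(ρt)_known − 3.35 × (depth of known layers): K_1 = 106134 − 3.35×39900 = −27531; K_2 = 11662.7 − 3.35×(3710 + 7050) = −24383.3.
Balance: K_1 = K_2 − x×(3.35 − 2.94), so x = (K_2 − K_1)/(3.35 − 2.94) = 3147.7/0.41 = 7680 m.

7680 m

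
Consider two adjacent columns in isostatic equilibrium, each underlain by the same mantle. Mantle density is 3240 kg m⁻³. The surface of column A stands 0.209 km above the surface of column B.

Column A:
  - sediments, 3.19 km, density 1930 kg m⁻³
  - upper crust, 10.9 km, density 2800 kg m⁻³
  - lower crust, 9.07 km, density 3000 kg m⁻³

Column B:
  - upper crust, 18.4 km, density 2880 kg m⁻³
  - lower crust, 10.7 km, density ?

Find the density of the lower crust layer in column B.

Take the compensation level at the base of the deeper column (depth z_c below the surface of column A) and equate Σ ρ_i t_i down to z_c; mantle fills any gap and the z_c terms cancel.
Column A: 3.19×1930 + 10.9×2800 + 9.07×3000 + (z_c − 23.16)×3240
Column B: 0.209×0 + 18.4×2880 + 10.7×ρ + (z_c − 0.209 − 29.1)×3240
The z_c×3240 term appears on both sides and cancels. Collect the known terms of each column as K = Σ(ρt)_known − 3240 × (depth of known layers): K_A = 63886.7 − 3240×23.16 = −11151.7; K_B = 52992 − 3240×(0.209 + 29.1) = −41969.16.
Balance: K_A = K_B + 10.7×ρ, so ρ = (K_A − K_B)/10.7 = 30817.5/10.7 = 2880 kg m⁻³.

2880 kg m⁻³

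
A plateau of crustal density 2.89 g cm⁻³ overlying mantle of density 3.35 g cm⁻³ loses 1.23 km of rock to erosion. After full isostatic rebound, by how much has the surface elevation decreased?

Rebound u = e ρ_c/ρ_m = 1.23 km × 2.89/3.35 = 1.061 km.
Net surface drop = e − u = 1.23 km − 1.061 km = e (ρ_m − ρ_c)/ρ_m = 0.169 km.

0.169 km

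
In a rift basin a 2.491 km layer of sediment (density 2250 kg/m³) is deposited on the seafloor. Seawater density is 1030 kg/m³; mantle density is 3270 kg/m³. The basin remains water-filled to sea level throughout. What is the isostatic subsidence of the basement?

1.36 km

Submarine loading: the sediment displaces seawater, and the subsidence is in turn flooded, so s (ρ_m − ρ_w) = t (ρ_sed − ρ_w).
s = 2.491 km × (2250 − 1030) / (3270 − 1030) = 1.36 km.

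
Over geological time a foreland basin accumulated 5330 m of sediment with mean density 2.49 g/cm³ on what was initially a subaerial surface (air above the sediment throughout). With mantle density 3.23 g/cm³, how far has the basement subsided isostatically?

4110 m

Subaerial load: s = t ρ_sed / ρ_m = 5330 m × 2.49/3.23 = 4110 m.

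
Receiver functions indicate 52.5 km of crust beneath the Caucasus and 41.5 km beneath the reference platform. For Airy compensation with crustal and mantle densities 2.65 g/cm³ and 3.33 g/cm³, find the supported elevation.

Excess crust Δ = 52.5 km − 41.5 km = 11 km, split between elevation h and root r with h + r = Δ.
Airy balance ρ_c h = (ρ_m − ρ_c) r gives r = h ρ_c/(ρ_m − ρ_c), so h (1 + ρ_c/(ρ_m − ρ_c)) = Δ, i.e. h = Δ (ρ_m − ρ_c)/ρ_m.
h = 11 km × 0.68/3.33 = 2.25 km.

2.25 km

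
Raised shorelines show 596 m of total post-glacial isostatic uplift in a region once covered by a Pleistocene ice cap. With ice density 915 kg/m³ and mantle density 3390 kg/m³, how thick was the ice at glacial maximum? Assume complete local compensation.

u = t ρ_ice/ρ_m → t = u ρ_m/ρ_ice = 596 m × 3390/915 = 2210 m.

2210 m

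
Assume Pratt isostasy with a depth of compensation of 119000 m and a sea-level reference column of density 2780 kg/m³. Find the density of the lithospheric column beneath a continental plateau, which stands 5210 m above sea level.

Pratt balance: ρ_ref D = ρ (D + h).
ρ = ρ_ref D/(D + h) = 2780 × 119000 m/(119000 m + 5210 m) = 2660 kg/m³.

2660 kg/m³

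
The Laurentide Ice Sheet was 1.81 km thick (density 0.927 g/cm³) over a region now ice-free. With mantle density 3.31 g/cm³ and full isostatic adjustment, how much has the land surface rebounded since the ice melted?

Removing the load lets mantle flow back in; uplift u satisfies ρ_ice t = ρ_m u.
u = t ρ_ice/ρ_m = 1.81 km × 0.927/3.31 = 0.507 km.

0.507 km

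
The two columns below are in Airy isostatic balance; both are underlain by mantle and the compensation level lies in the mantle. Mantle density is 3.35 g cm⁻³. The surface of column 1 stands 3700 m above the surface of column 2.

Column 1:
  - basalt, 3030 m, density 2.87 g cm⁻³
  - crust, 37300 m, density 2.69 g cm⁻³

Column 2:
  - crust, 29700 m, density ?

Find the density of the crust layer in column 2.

Take the compensation level at the base of the deeper column (depth z_c below the surface of column 1) and equate Σ ρ_i t_i down to z_c; mantle fills any gap and the z_c terms cancel.
Column 1: 3030×2.87 + 37300×2.69 + (z_c − 40330)×3.35
Column 2: 3700×0 + 29700×ρ + (z_c − 3700 − 29700)×3.35
The z_c×3.35 term appears on both sides and cancels. Collect the known terms of each column as K = Σ(ρt)_known − 3.35 × (depth of known layers): K_1 = 109033.1 − 3.35×40330 = −26072.4; K_2 = 0 − 3.35×(3700 + 29700) = −111890.
Balance: K_1 = K_2 + 29700×ρ, so ρ = (K_1 − K_2)/29700 = 85817.6/29700 = 2.89 g cm⁻³.

2.89 g cm⁻³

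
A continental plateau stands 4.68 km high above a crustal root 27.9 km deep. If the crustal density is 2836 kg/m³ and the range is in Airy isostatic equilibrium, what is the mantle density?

3310 kg/m³

Airy balance: ρ_c h = (ρ_m − ρ_c) r → ρ_m = ρ_c (1 + h/r).
ρ_m = 2836 × (1 + 4.68 km/27.9 km) = 3310 kg/m³.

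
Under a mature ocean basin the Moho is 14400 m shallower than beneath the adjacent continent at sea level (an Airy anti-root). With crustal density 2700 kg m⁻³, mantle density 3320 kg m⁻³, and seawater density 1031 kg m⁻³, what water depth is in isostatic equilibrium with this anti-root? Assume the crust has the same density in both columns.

5350 m

Replacing a thickness d of crust by seawater at the top must be balanced by replacing crust with mantle at the base: d (ρ_c − ρ_w) = a (ρ_m − ρ_c).
d = a (ρ_m − ρ_c)/(ρ_c − ρ_w) = 14400 m × 620/1669 = 5350 m.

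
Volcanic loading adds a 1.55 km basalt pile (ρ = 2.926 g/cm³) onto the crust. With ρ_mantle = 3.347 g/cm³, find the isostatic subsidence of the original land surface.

1.36 km

Subaerial loading: s = t ρ_load / ρ_m.
s = 1.55 km × 2.926/3.347 = 1.36 km.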